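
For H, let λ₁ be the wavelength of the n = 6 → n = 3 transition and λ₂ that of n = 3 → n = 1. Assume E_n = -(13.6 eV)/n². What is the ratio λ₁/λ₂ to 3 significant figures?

λ ∝ 1/ΔE ∝ 1/(1/n_f² − 1/n_i²), and the Z² and hc factors cancel in the ratio.
λ₁/λ₂ = (1/1² − 1/3²)/(1/3² − 1/6²) = 0.8889/0.08333 = 10.7.

10.7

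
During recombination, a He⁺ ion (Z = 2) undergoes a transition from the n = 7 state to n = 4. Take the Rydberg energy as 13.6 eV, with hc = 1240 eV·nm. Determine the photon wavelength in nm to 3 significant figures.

542 nm

For Z = 2 the level energies scale as Z², so the effective Rydberg energy is 13.6 × 4 = 54.40 eV.
ΔE = 54.40 × (1/4² − 1/7²) = 54.40 × 0.04209 = 2.290 eV.
λ = hc/ΔE = 1240 / 2.290 = 542 nm.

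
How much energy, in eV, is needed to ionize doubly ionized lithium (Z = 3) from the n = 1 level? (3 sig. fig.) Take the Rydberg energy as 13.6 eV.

122 eV

E_n = −13.6 Z²/n² = −122.4/n² eV for Z = 3.
E_1 = −122.4/1 = −122 eV, so ionization (to E = 0) requires 122 eV.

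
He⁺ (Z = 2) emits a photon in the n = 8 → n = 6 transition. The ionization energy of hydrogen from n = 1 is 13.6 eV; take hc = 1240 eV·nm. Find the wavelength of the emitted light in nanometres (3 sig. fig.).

1880 nm

For Z = 2 the level energies scale as Z², so the effective Rydberg energy is 13.6 × 4 = 54.40 eV.
ΔE = 54.40 × (1/6² − 1/8²) = 54.40 × 0.01215 = 0.6611 eV.
λ = hc/ΔE = 1240 / 0.6611 = 1880 nm.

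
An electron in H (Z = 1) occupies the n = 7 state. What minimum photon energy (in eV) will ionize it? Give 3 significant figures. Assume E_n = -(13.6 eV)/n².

0.278 eV

E_7 = −13.60/49 = −0.278 eV, so ionization (to E = 0) requires 0.278 eV.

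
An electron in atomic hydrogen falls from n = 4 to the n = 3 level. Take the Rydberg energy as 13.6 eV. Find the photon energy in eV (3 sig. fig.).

0.661 eV

E_4 = −13.60/16 = −0.8500 eV and E_3 = −13.60/9 = −1.511 eV.
The photon energy is |E_4 − E_3| = 0.661 eV.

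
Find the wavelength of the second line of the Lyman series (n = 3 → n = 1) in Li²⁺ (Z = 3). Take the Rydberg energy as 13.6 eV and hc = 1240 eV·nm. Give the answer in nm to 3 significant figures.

The Lyman series terminates on n_f = 1; the second line has n_i = 1+2 = 3.
ΔE = 122.4 × (1/1² − 1/3²) = 108.8 eV.
λ = 1240 / 108.8 = 11.4 nm.

11.4 nm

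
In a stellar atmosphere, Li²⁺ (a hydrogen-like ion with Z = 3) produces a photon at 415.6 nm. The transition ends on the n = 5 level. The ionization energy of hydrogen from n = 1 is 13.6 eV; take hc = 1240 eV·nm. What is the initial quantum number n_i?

The photon energy is ΔE = hc/λ = 1240 / 415.6 = 2.984 eV.
With Z = 3, ΔE = 122.4 × (1/n_f² − 1/n_i²), so 1/n_f² − 1/n_i² = 0.02438.
With n_f = 5: 1/n_i² = 1/25 − 0.02438 = 0.01562, so n_i ≈ 8.00.

n_i = 8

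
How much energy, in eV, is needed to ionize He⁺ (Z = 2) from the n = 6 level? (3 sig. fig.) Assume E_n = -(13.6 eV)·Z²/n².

1.51 eV

E_n = −13.6 Z²/n² = −54.40/n² eV for Z = 2.
E_6 = −54.40/36 = −1.51 eV, so ionization (to E = 0) requires 1.51 eV.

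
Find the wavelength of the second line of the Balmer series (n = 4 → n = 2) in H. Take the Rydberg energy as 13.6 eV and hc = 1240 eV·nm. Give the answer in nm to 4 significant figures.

486.3 nm

The Balmer series terminates on n_f = 2; the second line has n_i = 2+2 = 4.
ΔE = 13.60 × (1/2² − 1/4²) = 2.550 eV.
λ = 1240 / 2.550 = 486.3 nm.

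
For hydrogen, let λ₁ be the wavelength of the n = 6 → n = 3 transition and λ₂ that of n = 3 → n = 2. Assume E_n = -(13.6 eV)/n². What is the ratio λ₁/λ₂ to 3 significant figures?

λ ∝ 1/ΔE ∝ 1/(1/n_f² − 1/n_i²), and the Z² and hc factors cancel in the ratio.
λ₁/λ₂ = (1/2² − 1/3²)/(1/3² − 1/6²) = 0.1389/0.08333 = 1.67.

1.67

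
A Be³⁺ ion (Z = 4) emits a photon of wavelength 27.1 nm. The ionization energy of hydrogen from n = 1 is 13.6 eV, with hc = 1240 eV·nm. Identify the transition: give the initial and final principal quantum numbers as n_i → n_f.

The photon energy is ΔE = hc/λ = 1240 / 27.1 = 45.76 eV.
With Z = 4, ΔE = 217.6 × (1/n_f² − 1/n_i²), so 1/n_f² − 1/n_i² = 0.2103.
Trying n_f = 2 gives 1/n_i² = 0.03972, i.e. n_i ≈ 5; this pair matches.

n_i = 5, n_f = 2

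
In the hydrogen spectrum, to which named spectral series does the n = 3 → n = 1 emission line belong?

Lyman

The series is set by the lower level: n_f = 1 is the Lyman series.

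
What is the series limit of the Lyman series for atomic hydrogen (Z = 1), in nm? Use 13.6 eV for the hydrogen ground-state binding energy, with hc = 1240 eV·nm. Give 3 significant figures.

91.2 nm

The Lyman series has lower level n_f = 1; the series limit corresponds to n_i → ∞.
ΔE_max = 13.6 × 1 / 1² = 13.60 eV.
λ_min = 1240 / 13.60 = 91.2 nm.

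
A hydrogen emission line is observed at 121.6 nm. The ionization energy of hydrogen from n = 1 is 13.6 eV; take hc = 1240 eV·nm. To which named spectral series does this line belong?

Lyman

ΔE = 1240/121.6 = 10.20 eV.
This matches 13.6 × (1/1² − 1/2²), so n_f = 1: the Lyman series.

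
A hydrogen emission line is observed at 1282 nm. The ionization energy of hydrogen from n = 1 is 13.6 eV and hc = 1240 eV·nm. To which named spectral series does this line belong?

Paschen

ΔE = 1240/1282 = 0.9672 eV.
This matches 13.6 × (1/3² − 1/5²), so n_f = 3: the Paschen series.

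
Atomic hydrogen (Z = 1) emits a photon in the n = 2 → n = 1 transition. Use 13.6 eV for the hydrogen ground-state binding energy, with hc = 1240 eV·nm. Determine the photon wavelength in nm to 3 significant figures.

ΔE = 13.60 × (1/1² − 1/2²) = 13.60 × 0.7500 = 10.20 eV.
λ = hc/ΔE = 1240 / 10.20 = 122 nm.
This line belongs to the Lyman series.

122 nm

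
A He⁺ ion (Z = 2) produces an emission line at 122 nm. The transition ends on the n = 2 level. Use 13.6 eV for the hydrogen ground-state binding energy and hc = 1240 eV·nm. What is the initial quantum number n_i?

The photon energy is ΔE = hc/λ = 1240 / 122 = 10.16 eV.
With Z = 2, ΔE = 54.40 × (1/n_f² − 1/n_i²), so 1/n_f² − 1/n_i² = 0.1868.
With n_f = 2: 1/n_i² = 1/4 − 0.1868 = 0.06316, so n_i ≈ 3.98.

n_i = 4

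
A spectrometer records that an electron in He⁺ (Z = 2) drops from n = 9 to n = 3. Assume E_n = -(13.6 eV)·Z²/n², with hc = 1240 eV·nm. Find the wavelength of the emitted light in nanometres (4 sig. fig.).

230.8 nm

For Z = 2 the level energies scale as Z², so the effective Rydberg energy is 13.6 × 4 = 54.40 eV.
ΔE = 54.40 × (1/3² − 1/9²) = 54.40 × 0.09877 = 5.373 eV.
λ = hc/ΔE = 1240 / 5.373 = 230.8 nm.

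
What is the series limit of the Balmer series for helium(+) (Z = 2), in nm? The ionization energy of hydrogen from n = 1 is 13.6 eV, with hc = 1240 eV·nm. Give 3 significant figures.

91.2 nm

The Balmer series has lower level n_f = 2; the series limit corresponds to n_i → ∞.
ΔE_max = 13.6 × 4 / 2² = 13.60 eV.
λ_min = 1240 / 13.60 = 91.2 nm.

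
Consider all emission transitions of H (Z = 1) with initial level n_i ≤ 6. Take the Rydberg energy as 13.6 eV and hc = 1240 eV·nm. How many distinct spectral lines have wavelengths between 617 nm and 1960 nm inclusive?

4

Enumerate all n_i → n_f pairs with 1 ≤ n_f < n_i ≤ 6 and compute λ = 1240 / [13.6·1·(1/n_f² − 1/n_i²)].
Lines falling in [617, 1960] nm: 3→2 (656.5 nm), 6→3 (1094 nm), 5→3 (1282 nm), 4→3 (1876 nm).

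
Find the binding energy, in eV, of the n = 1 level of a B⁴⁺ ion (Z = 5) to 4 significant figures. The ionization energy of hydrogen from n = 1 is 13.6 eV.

340.0 eV

E_n = −13.6 Z²/n² = −340.0/n² eV for Z = 5.
E_1 = −340.0/1 = −340.0 eV, so ionization (to E = 0) requires 340.0 eV.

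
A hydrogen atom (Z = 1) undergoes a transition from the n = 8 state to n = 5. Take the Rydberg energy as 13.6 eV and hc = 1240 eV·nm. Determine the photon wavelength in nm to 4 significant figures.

3741 nm

ΔE = 13.60 × (1/5² − 1/8²) = 13.60 × 0.02438 = 0.3315 eV.
λ = hc/ΔE = 1240 / 0.3315 = 3741 nm.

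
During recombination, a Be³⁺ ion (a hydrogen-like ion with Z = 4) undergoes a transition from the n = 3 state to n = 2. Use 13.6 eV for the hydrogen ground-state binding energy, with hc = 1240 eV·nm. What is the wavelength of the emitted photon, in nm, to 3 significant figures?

For Z = 4 the level energies scale as Z², so the effective Rydberg energy is 13.6 × 16 = 217.6 eV.
ΔE = 217.6 × (1/2² − 1/3²) = 217.6 × 0.1389 = 30.22 eV.
λ = hc/ΔE = 1240 / 30.22 = 41.0 nm.

41.0 nm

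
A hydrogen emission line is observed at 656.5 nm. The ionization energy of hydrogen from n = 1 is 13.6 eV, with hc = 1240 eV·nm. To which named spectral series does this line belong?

Balmer

ΔE = 1240/656.5 = 1.889 eV.
This matches 13.6 × (1/2² − 1/3²), so n_f = 2: the Balmer series.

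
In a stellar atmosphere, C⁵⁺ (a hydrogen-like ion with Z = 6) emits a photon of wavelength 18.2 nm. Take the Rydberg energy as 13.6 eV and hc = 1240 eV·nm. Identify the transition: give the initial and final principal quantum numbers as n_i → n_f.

The photon energy is ΔE = hc/λ = 1240 / 18.2 = 68.13 eV.
With Z = 6, ΔE = 489.6 × (1/n_f² − 1/n_i²), so 1/n_f² − 1/n_i² = 0.1392.
Trying n_f = 2 gives 1/n_i² = 0.1108, i.e. n_i ≈ 3; this pair matches.

n_i = 3, n_f = 2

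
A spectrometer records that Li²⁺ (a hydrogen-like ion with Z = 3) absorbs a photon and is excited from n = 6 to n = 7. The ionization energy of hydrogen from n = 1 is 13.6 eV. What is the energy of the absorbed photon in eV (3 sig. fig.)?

0.902 eV

The Bohr energies scale as Z², so for Z = 3: E_n = −122.4/n² eV.
E_7 = −122.4/49 = −2.498 eV and E_6 = −122.4/36 = −3.400 eV.
The photon energy is |E_7 − E_6| = 0.902 eV.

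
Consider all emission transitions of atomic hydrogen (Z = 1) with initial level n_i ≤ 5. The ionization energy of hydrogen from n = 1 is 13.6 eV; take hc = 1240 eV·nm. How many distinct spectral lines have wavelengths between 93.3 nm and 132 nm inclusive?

4

Enumerate all n_i → n_f pairs with 1 ≤ n_f < n_i ≤ 5 and compute λ = 1240 / [13.6·1·(1/n_f² − 1/n_i²)].
Lines falling in [93.3, 132] nm: 5→1 (94.98 nm), 4→1 (97.25 nm), 3→1 (102.6 nm), 2→1 (121.6 nm).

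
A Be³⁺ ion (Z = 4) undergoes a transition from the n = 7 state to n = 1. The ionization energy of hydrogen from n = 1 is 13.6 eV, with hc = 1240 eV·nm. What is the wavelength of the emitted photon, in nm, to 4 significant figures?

For Z = 4 the level energies scale as Z², so the effective Rydberg energy is 13.6 × 16 = 217.6 eV.
ΔE = 217.6 × (1/1² − 1/7²) = 217.6 × 0.9796 = 213.2 eV.
λ = hc/ΔE = 1240 / 213.2 = 5.817 nm.

5.817 nm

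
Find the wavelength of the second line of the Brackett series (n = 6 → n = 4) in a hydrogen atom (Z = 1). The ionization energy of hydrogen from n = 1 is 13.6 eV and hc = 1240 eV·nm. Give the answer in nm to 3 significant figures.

2630 nm

The Brackett series terminates on n_f = 4; the second line has n_i = 4+2 = 6.
ΔE = 13.60 × (1/4² − 1/6²) = 0.4722 eV.
λ = 1240 / 0.4722 = 2630 nm.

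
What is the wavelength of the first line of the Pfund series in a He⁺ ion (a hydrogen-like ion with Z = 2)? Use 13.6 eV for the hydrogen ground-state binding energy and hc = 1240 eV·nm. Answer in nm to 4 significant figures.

1865 nm

The Pfund series terminates on n_f = 5; the first line has n_i = 5+1 = 6.
ΔE = 54.40 × (1/5² − 1/6²) = 0.6649 eV.
λ = 1240 / 0.6649 = 1865 nm.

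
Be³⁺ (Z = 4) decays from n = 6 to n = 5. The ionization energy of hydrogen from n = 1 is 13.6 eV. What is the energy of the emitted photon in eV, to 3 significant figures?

2.66 eV

The Bohr energies scale as Z², so for Z = 4: E_n = −217.6/n² eV.
E_6 = −217.6/36 = −6.044 eV and E_5 = −217.6/25 = −8.704 eV.
The photon energy is |E_6 − E_5| = 2.66 eV.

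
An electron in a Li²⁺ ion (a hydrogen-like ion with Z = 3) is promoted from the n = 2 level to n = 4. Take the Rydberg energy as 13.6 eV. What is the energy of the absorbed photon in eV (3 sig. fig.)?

23.0 eV

The Bohr energies scale as Z², so for Z = 3: E_n = −122.4/n² eV.
E_4 = −122.4/16 = −7.650 eV and E_2 = −122.4/4 = −30.60 eV.
The photon energy is |E_4 − E_2| = 23.0 eV.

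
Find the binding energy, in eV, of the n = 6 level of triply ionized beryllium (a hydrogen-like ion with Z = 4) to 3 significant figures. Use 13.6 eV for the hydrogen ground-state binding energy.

6.04 eV

E_n = −13.6 Z²/n² = −217.6/n² eV for Z = 4.
E_6 = −217.6/36 = −6.04 eV, so ionization (to E = 0) requires 6.04 eV.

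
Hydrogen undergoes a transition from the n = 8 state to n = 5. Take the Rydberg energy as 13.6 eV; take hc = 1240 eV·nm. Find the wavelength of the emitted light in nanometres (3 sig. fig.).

ΔE = 13.60 × (1/5² − 1/8²) = 13.60 × 0.02438 = 0.3315 eV.
λ = hc/ΔE = 1240 / 0.3315 = 3740 nm.
This line belongs to the Pfund series.

3740 nm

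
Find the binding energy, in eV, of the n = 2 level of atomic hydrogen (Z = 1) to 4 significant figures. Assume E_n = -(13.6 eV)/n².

3.400 eV

E_2 = −13.60/4 = −3.400 eV, so ionization (to E = 0) requires 3.400 eV.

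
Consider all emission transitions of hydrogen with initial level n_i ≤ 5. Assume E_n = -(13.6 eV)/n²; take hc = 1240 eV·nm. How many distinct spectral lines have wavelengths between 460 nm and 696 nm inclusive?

2

Enumerate all n_i → n_f pairs with 1 ≤ n_f < n_i ≤ 5 and compute λ = 1240 / [13.6·1·(1/n_f² − 1/n_i²)].
Lines falling in [460, 696] nm: 4→2 (486.3 nm), 3→2 (656.5 nm).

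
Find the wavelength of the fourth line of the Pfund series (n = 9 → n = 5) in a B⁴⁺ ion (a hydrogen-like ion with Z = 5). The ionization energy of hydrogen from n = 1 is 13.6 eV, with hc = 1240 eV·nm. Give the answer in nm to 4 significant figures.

The Pfund series terminates on n_f = 5; the fourth line has n_i = 5+4 = 9.
ΔE = 340.0 × (1/5² − 1/9²) = 9.402 eV.
λ = 1240 / 9.402 = 131.9 nm.

131.9 nm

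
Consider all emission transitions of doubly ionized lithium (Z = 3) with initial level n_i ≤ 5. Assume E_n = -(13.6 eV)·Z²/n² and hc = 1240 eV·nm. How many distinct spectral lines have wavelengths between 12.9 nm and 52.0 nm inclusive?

2

Enumerate all n_i → n_f pairs with 1 ≤ n_f < n_i ≤ 5 and compute λ = 1240 / [13.6·9·(1/n_f² − 1/n_i²)].
Lines falling in [12.9, 52.0] nm: 2→1 (13.51 nm), 5→2 (48.24 nm).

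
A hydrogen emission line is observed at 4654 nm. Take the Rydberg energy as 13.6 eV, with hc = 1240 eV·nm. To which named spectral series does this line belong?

Pfund

ΔE = 1240/4654 = 0.2664 eV.
This matches 13.6 × (1/5² − 1/7²), so n_f = 5: the Pfund series.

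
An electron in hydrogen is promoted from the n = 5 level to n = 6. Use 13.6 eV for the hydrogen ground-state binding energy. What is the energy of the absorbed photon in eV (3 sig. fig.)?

0.166 eV

E_6 = −13.60/36 = −0.3778 eV and E_5 = −13.60/25 = −0.5440 eV.
The photon energy is |E_6 − E_5| = 0.166 eV.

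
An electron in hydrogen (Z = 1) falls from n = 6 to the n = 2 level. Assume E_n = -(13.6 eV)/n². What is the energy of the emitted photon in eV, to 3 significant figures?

E_6 = −13.60/36 = −0.3778 eV and E_2 = −13.60/4 = −3.400 eV.
The photon energy is |E_6 − E_2| = 3.02 eV.

3.02 eV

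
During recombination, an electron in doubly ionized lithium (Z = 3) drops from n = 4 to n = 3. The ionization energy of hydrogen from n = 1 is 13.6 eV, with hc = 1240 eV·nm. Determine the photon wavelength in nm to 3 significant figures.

208 nm

For Z = 3 the level energies scale as Z², so the effective Rydberg energy is 13.6 × 9 = 122.4 eV.
ΔE = 122.4 × (1/3² − 1/4²) = 122.4 × 0.04861 = 5.950 eV.
λ = hc/ΔE = 1240 / 5.950 = 208 nm.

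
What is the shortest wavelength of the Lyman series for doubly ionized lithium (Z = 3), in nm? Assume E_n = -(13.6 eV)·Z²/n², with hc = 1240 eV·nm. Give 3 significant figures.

10.1 nm

The Lyman series has lower level n_f = 1; the series limit corresponds to n_i → ∞.
ΔE_max = 13.6 × 9 / 1² = 122.4 eV.
λ_min = 1240 / 122.4 = 10.1 nm.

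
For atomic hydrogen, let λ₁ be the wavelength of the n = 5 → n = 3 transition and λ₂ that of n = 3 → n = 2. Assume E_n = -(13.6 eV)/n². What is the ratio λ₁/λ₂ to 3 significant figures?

λ ∝ 1/ΔE ∝ 1/(1/n_f² − 1/n_i²), and the Z² and hc factors cancel in the ratio.
λ₁/λ₂ = (1/2² − 1/3²)/(1/3² − 1/5²) = 0.1389/0.07111 = 1.95.

1.95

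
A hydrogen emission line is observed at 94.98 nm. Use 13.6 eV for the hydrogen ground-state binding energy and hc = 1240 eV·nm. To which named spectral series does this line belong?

ΔE = 1240/94.98 = 13.06 eV.
This matches 13.6 × (1/1² − 1/5²), so n_f = 1: the Lyman series.

Lyman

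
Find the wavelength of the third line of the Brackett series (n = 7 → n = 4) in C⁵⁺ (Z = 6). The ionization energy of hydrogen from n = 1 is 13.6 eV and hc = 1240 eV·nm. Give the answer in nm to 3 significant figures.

The Brackett series terminates on n_f = 4; the third line has n_i = 4+3 = 7.
ΔE = 489.6 × (1/4² − 1/7²) = 20.61 eV.
λ = 1240 / 20.61 = 60.2 nm.

60.2 nm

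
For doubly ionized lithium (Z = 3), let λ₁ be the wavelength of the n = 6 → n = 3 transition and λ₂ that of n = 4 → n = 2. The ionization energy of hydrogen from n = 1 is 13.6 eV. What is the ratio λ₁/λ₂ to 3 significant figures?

2.25

λ ∝ 1/ΔE ∝ 1/(1/n_f² − 1/n_i²), and the Z² and hc factors cancel in the ratio.
λ₁/λ₂ = (1/2² − 1/4²)/(1/3² − 1/6²) = 0.1875/0.08333 = 2.25.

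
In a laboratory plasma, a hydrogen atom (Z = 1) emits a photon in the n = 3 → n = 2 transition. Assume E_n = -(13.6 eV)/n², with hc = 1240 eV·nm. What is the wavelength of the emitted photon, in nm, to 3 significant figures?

ΔE = 13.60 × (1/2² − 1/3²) = 13.60 × 0.1389 = 1.889 eV.
λ = hc/ΔE = 1240 / 1.889 = 656 nm.
This line belongs to the Balmer series.

656 nm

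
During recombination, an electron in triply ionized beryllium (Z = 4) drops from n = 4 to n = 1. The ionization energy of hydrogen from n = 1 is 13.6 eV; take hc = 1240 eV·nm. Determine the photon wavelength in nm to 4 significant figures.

For Z = 4 the level energies scale as Z², so the effective Rydberg energy is 13.6 × 16 = 217.6 eV.
ΔE = 217.6 × (1/1² − 1/4²) = 217.6 × 0.9375 = 204.0 eV.
λ = hc/ΔE = 1240 / 204.0 = 6.078 nm.

6.078 nm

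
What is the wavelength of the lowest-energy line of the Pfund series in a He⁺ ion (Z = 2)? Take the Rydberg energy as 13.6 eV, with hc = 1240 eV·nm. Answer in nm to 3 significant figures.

1860 nm

The Pfund series terminates on n_f = 5; the first line has n_i = 5+1 = 6.
ΔE = 54.40 × (1/5² − 1/6²) = 0.6649 eV.
λ = 1240 / 0.6649 = 1860 nm.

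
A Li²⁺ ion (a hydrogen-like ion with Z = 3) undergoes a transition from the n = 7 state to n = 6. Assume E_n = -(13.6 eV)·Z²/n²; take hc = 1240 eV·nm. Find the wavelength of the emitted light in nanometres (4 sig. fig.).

For Z = 3 the level energies scale as Z², so the effective Rydberg energy is 13.6 × 9 = 122.4 eV.
ΔE = 122.4 × (1/6² − 1/7²) = 122.4 × 0.007370 = 0.9020 eV.
λ = hc/ΔE = 1240 / 0.9020 = 1375 nm.

1375 nm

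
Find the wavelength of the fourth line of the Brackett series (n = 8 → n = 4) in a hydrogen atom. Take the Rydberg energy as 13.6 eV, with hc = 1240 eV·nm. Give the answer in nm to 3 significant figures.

The Brackett series terminates on n_f = 4; the fourth line has n_i = 4+4 = 8.
ΔE = 13.60 × (1/4² − 1/8²) = 0.6375 eV.
λ = 1240 / 0.6375 = 1950 nm.

1950 nm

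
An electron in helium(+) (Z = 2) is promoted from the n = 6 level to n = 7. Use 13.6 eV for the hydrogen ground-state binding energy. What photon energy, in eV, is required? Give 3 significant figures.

The Bohr energies scale as Z², so for Z = 2: E_n = −54.40/n² eV.
E_7 = −54.40/49 = −1.110 eV and E_6 = −54.40/36 = −1.511 eV.
The photon energy is |E_7 − E_6| = 0.401 eV.

0.401 eV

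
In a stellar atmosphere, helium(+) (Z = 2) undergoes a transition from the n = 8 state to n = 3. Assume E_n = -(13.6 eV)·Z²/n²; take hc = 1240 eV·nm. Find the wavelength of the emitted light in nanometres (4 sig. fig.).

For Z = 2 the level energies scale as Z², so the effective Rydberg energy is 13.6 × 4 = 54.40 eV.
ΔE = 54.40 × (1/3² − 1/8²) = 54.40 × 0.09549 = 5.194 eV.
λ = hc/ΔE = 1240 / 5.194 = 238.7 nm.

238.7 nm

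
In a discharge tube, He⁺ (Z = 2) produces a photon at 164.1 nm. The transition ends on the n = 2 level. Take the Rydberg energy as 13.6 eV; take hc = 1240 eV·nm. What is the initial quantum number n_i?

The photon energy is ΔE = hc/λ = 1240 / 164.1 = 7.556 eV.
With Z = 2, ΔE = 54.40 × (1/n_f² − 1/n_i²), so 1/n_f² − 1/n_i² = 0.1389.
With n_f = 2: 1/n_i² = 1/4 − 0.1389 = 0.1111, so n_i ≈ 3.00.

n_i = 3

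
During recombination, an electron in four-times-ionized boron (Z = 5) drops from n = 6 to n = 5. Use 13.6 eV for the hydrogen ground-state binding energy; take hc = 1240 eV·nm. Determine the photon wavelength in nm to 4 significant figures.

For Z = 5 the level energies scale as Z², so the effective Rydberg energy is 13.6 × 25 = 340.0 eV.
ΔE = 340.0 × (1/5² − 1/6²) = 340.0 × 0.01222 = 4.156 eV.
λ = hc/ΔE = 1240 / 4.156 = 298.4 nm.

298.4 nm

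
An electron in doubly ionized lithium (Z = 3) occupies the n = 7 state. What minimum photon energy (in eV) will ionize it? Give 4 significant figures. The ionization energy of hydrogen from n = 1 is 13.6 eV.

E_n = −13.6 Z²/n² = −122.4/n² eV for Z = 3.
E_7 = −122.4/49 = −2.498 eV, so ionization (to E = 0) requires 2.498 eV.

2.498 eV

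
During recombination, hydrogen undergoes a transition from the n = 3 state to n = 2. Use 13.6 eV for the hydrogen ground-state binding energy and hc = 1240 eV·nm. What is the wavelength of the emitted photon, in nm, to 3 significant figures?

ΔE = 13.60 × (1/2² − 1/3²) = 13.60 × 0.1389 = 1.889 eV.
λ = hc/ΔE = 1240 / 1.889 = 656 nm.

656 nm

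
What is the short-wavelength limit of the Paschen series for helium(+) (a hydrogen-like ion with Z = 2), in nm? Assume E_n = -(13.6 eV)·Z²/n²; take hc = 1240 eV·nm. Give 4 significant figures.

205.1 nm

The Paschen series has lower level n_f = 3; the series limit corresponds to n_i → ∞.
ΔE_max = 13.6 × 4 / 3² = 6.044 eV.
λ_min = 1240 / 6.044 = 205.1 nm.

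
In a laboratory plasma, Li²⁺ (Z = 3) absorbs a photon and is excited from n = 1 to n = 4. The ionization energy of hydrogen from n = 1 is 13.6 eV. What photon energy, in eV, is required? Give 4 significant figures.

114.8 eV

The Bohr energies scale as Z², so for Z = 3: E_n = −122.4/n² eV.
E_4 = −122.4/16 = −7.650 eV and E_1 = −122.4/1 = −122.4 eV.
The photon energy is |E_4 − E_1| = 114.8 eV.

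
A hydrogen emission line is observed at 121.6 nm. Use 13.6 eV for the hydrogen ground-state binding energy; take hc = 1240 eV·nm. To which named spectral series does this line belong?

ΔE = 1240/121.6 = 10.20 eV.
This matches 13.6 × (1/1² − 1/2²), so n_f = 1: the Lyman series.

Lyman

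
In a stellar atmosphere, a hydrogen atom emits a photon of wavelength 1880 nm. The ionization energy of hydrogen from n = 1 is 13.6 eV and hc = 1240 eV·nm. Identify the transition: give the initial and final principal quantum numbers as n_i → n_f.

The photon energy is ΔE = hc/λ = 1240 / 1880 = 0.6596 eV.
With Z = 1, ΔE = 13.60 × (1/n_f² − 1/n_i²), so 1/n_f² − 1/n_i² = 0.04850.
Trying n_f = 3 gives 1/n_i² = 0.06261, i.e. n_i ≈ 4; this pair matches.

n_i = 4, n_f = 3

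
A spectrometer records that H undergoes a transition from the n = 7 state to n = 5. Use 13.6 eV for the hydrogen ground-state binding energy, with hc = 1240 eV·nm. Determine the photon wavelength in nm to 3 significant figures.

4650 nm

ΔE = 13.60 × (1/5² − 1/7²) = 13.60 × 0.01959 = 0.2664 eV.
λ = hc/ΔE = 1240 / 0.2664 = 4650 nm.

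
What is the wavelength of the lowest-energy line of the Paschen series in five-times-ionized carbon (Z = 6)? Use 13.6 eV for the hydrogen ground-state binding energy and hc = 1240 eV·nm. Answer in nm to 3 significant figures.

The Paschen series terminates on n_f = 3; the first line has n_i = 3+1 = 4.
ΔE = 489.6 × (1/3² − 1/4²) = 23.80 eV.
λ = 1240 / 23.80 = 52.1 nm.

52.1 nm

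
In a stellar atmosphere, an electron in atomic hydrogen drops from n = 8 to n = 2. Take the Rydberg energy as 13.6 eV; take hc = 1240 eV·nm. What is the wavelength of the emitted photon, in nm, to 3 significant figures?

ΔE = 13.60 × (1/2² − 1/8²) = 13.60 × 0.2344 = 3.188 eV.
λ = hc/ΔE = 1240 / 3.188 = 389 nm.
This line belongs to the Balmer series.

389 nm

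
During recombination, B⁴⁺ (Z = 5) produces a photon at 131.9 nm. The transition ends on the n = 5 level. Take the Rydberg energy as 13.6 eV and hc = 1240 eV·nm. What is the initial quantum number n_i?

n_i = 9

The photon energy is ΔE = hc/λ = 1240 / 131.9 = 9.401 eV.
With Z = 5, ΔE = 340.0 × (1/n_f² − 1/n_i²), so 1/n_f² − 1/n_i² = 0.02765.
With n_f = 5: 1/n_i² = 1/25 − 0.02765 = 0.01235, so n_i ≈ 9.00.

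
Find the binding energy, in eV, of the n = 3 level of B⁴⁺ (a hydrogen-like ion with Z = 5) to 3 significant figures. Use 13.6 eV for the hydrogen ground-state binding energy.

E_n = −13.6 Z²/n² = −340.0/n² eV for Z = 5.
E_3 = −340.0/9 = −37.8 eV, so ionization (to E = 0) requires 37.8 eV.

37.8 eV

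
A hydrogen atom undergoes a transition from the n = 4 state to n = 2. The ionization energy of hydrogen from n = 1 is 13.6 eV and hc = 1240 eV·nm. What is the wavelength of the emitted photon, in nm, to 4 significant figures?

486.3 nm

ΔE = 13.60 × (1/2² − 1/4²) = 13.60 × 0.1875 = 2.550 eV.
λ = hc/ΔE = 1240 / 2.550 = 486.3 nm.
This line belongs to the Balmer series.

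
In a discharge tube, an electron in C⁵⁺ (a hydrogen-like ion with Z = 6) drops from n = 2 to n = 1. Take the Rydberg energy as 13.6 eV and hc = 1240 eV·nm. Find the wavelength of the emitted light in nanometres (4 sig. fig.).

For Z = 6 the level energies scale as Z², so the effective Rydberg energy is 13.6 × 36 = 489.6 eV.
ΔE = 489.6 × (1/1² − 1/2²) = 489.6 × 0.7500 = 367.2 eV.
λ = hc/ΔE = 1240 / 367.2 = 3.377 nm.

3.377 nm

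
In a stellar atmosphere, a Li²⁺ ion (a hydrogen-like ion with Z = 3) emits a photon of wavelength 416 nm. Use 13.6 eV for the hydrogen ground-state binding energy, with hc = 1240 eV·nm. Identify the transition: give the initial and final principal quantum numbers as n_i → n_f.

The photon energy is ΔE = hc/λ = 1240 / 416 = 2.981 eV.
With Z = 3, ΔE = 122.4 × (1/n_f² − 1/n_i²), so 1/n_f² − 1/n_i² = 0.02435.
Trying n_f = 5 gives 1/n_i² = 0.01565, i.e. n_i ≈ 8; this pair matches.

n_i = 8, n_f = 5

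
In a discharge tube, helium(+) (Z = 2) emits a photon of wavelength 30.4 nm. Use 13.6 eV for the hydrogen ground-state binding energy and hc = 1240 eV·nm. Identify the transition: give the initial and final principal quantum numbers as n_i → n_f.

n_i = 2, n_f = 1

The photon energy is ΔE = hc/λ = 1240 / 30.4 = 40.79 eV.
With Z = 2, ΔE = 54.40 × (1/n_f² − 1/n_i²), so 1/n_f² − 1/n_i² = 0.7498.
Trying n_f = 1 gives 1/n_i² = 0.2502, i.e. n_i ≈ 2; this pair matches.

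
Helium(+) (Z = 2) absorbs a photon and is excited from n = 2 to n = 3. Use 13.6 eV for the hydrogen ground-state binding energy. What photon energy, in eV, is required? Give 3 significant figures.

The Bohr energies scale as Z², so for Z = 2: E_n = −54.40/n² eV.
E_3 = −54.40/9 = −6.044 eV and E_2 = −54.40/4 = −13.60 eV.
The photon energy is |E_3 − E_2| = 7.56 eV.

7.56 eV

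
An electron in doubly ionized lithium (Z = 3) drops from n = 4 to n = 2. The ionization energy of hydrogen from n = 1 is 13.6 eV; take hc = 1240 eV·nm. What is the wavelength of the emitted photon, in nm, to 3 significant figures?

For Z = 3 the level energies scale as Z², so the effective Rydberg energy is 13.6 × 9 = 122.4 eV.
ΔE = 122.4 × (1/2² − 1/4²) = 122.4 × 0.1875 = 22.95 eV.
λ = hc/ΔE = 1240 / 22.95 = 54.0 nm.

54.0 nm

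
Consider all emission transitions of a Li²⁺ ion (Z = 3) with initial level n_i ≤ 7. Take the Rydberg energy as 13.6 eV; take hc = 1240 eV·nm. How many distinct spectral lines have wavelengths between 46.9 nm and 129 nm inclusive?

5

Enumerate all n_i → n_f pairs with 1 ≤ n_f < n_i ≤ 7 and compute λ = 1240 / [13.6·9·(1/n_f² − 1/n_i²)].
Lines falling in [46.9, 129] nm: 5→2 (48.24 nm), 4→2 (54.03 nm), 3→2 (72.94 nm), 7→3 (111.7 nm), 6→3 (121.6 nm).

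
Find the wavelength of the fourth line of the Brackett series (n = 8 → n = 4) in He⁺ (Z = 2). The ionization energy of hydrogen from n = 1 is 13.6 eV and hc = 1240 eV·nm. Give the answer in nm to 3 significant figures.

486 nm

The Brackett series terminates on n_f = 4; the fourth line has n_i = 4+4 = 8.
ΔE = 54.40 × (1/4² − 1/8²) = 2.550 eV.
λ = 1240 / 2.550 = 486 nm.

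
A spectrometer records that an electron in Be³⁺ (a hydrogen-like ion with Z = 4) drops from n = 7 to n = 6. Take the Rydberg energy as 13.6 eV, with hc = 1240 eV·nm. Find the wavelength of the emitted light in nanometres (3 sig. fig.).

773 nm

For Z = 4 the level energies scale as Z², so the effective Rydberg energy is 13.6 × 16 = 217.6 eV.
ΔE = 217.6 × (1/6² − 1/7²) = 217.6 × 0.007370 = 1.604 eV.
λ = hc/ΔE = 1240 / 1.604 = 773 nm.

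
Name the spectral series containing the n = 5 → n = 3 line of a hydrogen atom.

Paschen

The series is set by the lower level: n_f = 3 is the Paschen series.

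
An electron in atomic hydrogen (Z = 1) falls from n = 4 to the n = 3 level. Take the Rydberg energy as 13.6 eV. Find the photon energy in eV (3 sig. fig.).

0.661 eV

E_4 = −13.60/16 = −0.8500 eV and E_3 = −13.60/9 = −1.511 eV.
The photon energy is |E_4 − E_3| = 0.661 eV.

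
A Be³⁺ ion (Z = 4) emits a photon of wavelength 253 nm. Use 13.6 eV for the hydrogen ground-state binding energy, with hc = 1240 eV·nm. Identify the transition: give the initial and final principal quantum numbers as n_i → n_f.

The photon energy is ΔE = hc/λ = 1240 / 253 = 4.901 eV.
With Z = 4, ΔE = 217.6 × (1/n_f² − 1/n_i²), so 1/n_f² − 1/n_i² = 0.02252.
Trying n_f = 4 gives 1/n_i² = 0.03998, i.e. n_i ≈ 5; this pair matches.

n_i = 5, n_f = 4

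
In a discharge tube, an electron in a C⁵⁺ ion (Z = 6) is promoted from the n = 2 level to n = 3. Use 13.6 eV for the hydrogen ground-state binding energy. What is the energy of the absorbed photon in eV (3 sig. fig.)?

The Bohr energies scale as Z², so for Z = 6: E_n = −489.6/n² eV.
E_3 = −489.6/9 = −54.40 eV and E_2 = −489.6/4 = −122.4 eV.
The photon energy is |E_3 − E_2| = 68.0 eV.

68.0 eV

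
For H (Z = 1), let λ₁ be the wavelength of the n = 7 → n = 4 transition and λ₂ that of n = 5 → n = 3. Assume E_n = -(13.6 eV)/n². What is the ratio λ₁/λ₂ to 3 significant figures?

λ ∝ 1/ΔE ∝ 1/(1/n_f² − 1/n_i²), and the Z² and hc factors cancel in the ratio.
λ₁/λ₂ = (1/3² − 1/5²)/(1/4² − 1/7²) = 0.07111/0.04209 = 1.69.

1.69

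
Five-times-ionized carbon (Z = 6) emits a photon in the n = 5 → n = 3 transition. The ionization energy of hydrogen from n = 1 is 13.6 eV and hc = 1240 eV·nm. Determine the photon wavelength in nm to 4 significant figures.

For Z = 6 the level energies scale as Z², so the effective Rydberg energy is 13.6 × 36 = 489.6 eV.
ΔE = 489.6 × (1/3² − 1/5²) = 489.6 × 0.07111 = 34.82 eV.
λ = hc/ΔE = 1240 / 34.82 = 35.62 nm.

35.62 nm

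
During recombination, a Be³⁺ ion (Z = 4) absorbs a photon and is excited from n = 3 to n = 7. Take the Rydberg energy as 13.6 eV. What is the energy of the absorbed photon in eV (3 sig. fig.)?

The Bohr energies scale as Z², so for Z = 4: E_n = −217.6/n² eV.
E_7 = −217.6/49 = −4.441 eV and E_3 = −217.6/9 = −24.18 eV.
The photon energy is |E_7 − E_3| = 19.7 eV.

19.7 eV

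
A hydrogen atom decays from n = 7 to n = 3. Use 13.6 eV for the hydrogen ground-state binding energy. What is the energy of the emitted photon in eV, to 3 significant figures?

1.23 eV

E_7 = −13.60/49 = −0.2776 eV and E_3 = −13.60/9 = −1.511 eV.
The photon energy is |E_7 − E_3| = 1.23 eV.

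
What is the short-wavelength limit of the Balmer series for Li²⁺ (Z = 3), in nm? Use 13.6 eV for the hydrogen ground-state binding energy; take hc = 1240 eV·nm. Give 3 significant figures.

The Balmer series has lower level n_f = 2; the series limit corresponds to n_i → ∞.
ΔE_max = 13.6 × 9 / 2² = 30.60 eV.
λ_min = 1240 / 30.60 = 40.5 nm.

40.5 nm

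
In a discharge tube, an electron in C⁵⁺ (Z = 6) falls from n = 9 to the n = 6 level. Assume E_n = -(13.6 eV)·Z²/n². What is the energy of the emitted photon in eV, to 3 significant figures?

The Bohr energies scale as Z², so for Z = 6: E_n = −489.6/n² eV.
E_9 = −489.6/81 = −6.044 eV and E_6 = −489.6/36 = −13.60 eV.
The photon energy is |E_9 − E_6| = 7.56 eV.

7.56 eV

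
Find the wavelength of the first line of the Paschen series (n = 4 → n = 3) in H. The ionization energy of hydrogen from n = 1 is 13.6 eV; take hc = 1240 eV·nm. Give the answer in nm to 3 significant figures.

The Paschen series terminates on n_f = 3; the first line has n_i = 3+1 = 4.
ΔE = 13.60 × (1/3² − 1/4²) = 0.6611 eV.
λ = 1240 / 0.6611 = 1880 nm.

1880 nm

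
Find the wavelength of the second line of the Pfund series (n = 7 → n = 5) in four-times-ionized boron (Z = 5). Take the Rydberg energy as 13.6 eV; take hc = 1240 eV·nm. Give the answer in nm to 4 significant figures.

The Pfund series terminates on n_f = 5; the second line has n_i = 5+2 = 7.
ΔE = 340.0 × (1/5² − 1/7²) = 6.661 eV.
λ = 1240 / 6.661 = 186.2 nm.

186.2 nm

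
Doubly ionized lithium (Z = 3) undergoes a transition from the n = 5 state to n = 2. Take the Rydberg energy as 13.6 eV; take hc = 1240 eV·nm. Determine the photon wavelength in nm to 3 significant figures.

For Z = 3 the level energies scale as Z², so the effective Rydberg energy is 13.6 × 9 = 122.4 eV.
ΔE = 122.4 × (1/2² − 1/5²) = 122.4 × 0.2100 = 25.70 eV.
λ = hc/ΔE = 1240 / 25.70 = 48.2 nm.

48.2 nm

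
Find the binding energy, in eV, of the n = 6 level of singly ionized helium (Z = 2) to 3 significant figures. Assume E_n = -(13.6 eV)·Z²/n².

E_n = −13.6 Z²/n² = −54.40/n² eV for Z = 2.
E_6 = −54.40/36 = −1.51 eV, so ionization (to E = 0) requires 1.51 eV.

1.51 eV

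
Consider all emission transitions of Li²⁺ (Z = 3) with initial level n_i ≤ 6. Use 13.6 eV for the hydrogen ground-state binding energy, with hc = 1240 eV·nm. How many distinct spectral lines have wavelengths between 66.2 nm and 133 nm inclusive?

Enumerate all n_i → n_f pairs with 1 ≤ n_f < n_i ≤ 6 and compute λ = 1240 / [13.6·9·(1/n_f² − 1/n_i²)].
Lines falling in [66.2, 133] nm: 3→2 (72.94 nm), 6→3 (121.6 nm).

2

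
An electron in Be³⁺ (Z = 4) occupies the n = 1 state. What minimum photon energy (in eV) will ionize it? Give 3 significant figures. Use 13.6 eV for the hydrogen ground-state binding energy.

E_n = −13.6 Z²/n² = −217.6/n² eV for Z = 4.
E_1 = −217.6/1 = −218 eV, so ionization (to E = 0) requires 218 eV.

218 eV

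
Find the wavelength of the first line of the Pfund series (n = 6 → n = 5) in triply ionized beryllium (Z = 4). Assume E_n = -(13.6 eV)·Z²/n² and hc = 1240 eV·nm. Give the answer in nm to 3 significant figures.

466 nm

The Pfund series terminates on n_f = 5; the first line has n_i = 5+1 = 6.
ΔE = 217.6 × (1/5² − 1/6²) = 2.660 eV.
λ = 1240 / 2.660 = 466 nm.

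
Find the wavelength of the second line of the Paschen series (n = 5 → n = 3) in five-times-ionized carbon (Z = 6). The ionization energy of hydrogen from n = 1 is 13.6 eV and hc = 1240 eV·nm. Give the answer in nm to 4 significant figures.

The Paschen series terminates on n_f = 3; the second line has n_i = 3+2 = 5.
ΔE = 489.6 × (1/3² − 1/5²) = 34.82 eV.
λ = 1240 / 34.82 = 35.62 nm.

35.62 nm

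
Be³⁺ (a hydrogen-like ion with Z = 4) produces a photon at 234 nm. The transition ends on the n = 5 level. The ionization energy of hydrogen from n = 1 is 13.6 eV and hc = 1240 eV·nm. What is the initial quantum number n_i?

The photon energy is ΔE = hc/λ = 1240 / 234 = 5.299 eV.
With Z = 4, ΔE = 217.6 × (1/n_f² − 1/n_i²), so 1/n_f² − 1/n_i² = 0.02435.
With n_f = 5: 1/n_i² = 1/25 − 0.02435 = 0.01565, so n_i ≈ 7.99.

n_i = 8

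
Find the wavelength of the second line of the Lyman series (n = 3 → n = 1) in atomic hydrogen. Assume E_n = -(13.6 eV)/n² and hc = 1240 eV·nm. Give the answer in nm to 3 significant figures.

103 nm

The Lyman series terminates on n_f = 1; the second line has n_i = 1+2 = 3.
ΔE = 13.60 × (1/1² − 1/3²) = 12.09 eV.
λ = 1240 / 12.09 = 103 nm.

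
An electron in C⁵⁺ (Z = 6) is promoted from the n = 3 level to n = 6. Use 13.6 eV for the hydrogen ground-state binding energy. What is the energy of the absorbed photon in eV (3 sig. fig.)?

40.8 eV

The Bohr energies scale as Z², so for Z = 6: E_n = −489.6/n² eV.
E_6 = −489.6/36 = −13.60 eV and E_3 = −489.6/9 = −54.40 eV.
The photon energy is |E_6 − E_3| = 40.8 eV.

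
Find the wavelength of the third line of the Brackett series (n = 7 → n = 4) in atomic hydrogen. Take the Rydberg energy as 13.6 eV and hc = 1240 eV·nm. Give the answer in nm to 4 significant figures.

2166 nm

The Brackett series terminates on n_f = 4; the third line has n_i = 4+3 = 7.
ΔE = 13.60 × (1/4² − 1/7²) = 0.5724 eV.
λ = 1240 / 0.5724 = 2166 nm.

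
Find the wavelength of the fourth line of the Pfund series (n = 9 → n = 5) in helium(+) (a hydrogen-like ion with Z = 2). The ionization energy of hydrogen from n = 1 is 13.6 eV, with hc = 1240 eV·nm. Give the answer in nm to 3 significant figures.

824 nm

The Pfund series terminates on n_f = 5; the fourth line has n_i = 5+4 = 9.
ΔE = 54.40 × (1/5² − 1/9²) = 1.504 eV.
λ = 1240 / 1.504 = 824 nm.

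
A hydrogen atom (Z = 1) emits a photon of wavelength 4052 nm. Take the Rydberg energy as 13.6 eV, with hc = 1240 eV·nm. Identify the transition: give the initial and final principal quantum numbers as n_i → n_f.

The photon energy is ΔE = hc/λ = 1240 / 4052 = 0.3060 eV.
With Z = 1, ΔE = 13.60 × (1/n_f² − 1/n_i²), so 1/n_f² − 1/n_i² = 0.02250.
Trying n_f = 4 gives 1/n_i² = 0.04000, i.e. n_i ≈ 5; this pair matches.

n_i = 5, n_f = 4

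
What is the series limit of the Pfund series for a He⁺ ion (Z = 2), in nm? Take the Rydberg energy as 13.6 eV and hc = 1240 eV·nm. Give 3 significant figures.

The Pfund series has lower level n_f = 5; the series limit corresponds to n_i → ∞.
ΔE_max = 13.6 × 4 / 5² = 2.176 eV.
λ_min = 1240 / 2.176 = 570 nm.

570 nm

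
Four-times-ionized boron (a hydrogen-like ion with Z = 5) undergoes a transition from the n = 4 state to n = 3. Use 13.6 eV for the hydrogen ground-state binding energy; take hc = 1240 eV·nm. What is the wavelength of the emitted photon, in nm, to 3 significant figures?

75.0 nm

For Z = 5 the level energies scale as Z², so the effective Rydberg energy is 13.6 × 25 = 340.0 eV.
ΔE = 340.0 × (1/3² − 1/4²) = 340.0 × 0.04861 = 16.53 eV.
λ = hc/ΔE = 1240 / 16.53 = 75.0 nm.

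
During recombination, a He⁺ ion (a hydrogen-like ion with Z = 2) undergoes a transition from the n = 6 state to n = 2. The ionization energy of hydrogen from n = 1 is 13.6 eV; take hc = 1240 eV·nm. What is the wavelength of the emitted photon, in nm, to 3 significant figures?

For Z = 2 the level energies scale as Z², so the effective Rydberg energy is 13.6 × 4 = 54.40 eV.
ΔE = 54.40 × (1/2² − 1/6²) = 54.40 × 0.2222 = 12.09 eV.
λ = hc/ΔE = 1240 / 12.09 = 103 nm.

103 nm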